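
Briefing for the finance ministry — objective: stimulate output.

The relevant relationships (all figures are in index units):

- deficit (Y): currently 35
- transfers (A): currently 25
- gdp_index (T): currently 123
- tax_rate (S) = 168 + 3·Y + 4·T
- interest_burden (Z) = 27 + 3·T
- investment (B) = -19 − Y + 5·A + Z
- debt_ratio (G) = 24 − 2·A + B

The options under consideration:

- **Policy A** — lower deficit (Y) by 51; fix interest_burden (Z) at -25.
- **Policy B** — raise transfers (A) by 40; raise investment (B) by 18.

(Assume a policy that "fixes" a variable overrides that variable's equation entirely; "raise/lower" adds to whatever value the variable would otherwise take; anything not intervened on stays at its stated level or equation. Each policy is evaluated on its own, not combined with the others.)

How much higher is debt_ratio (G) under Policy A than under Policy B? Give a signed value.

-508

Policy A (Y − 51, Z := -25):
  Y = 35 − 51 = -16
  A = 25
  T = 123
  Z = -25
  B = -19 − (-16) + 5·25 + (-25) = 97
  G = 24 − 2·25 + 97 = 71
Policy B (A + 40, B + 18):
  Y = 35
  A = 25 + 40 = 65
  T = 123
  Z = 27 + 3·123 = 396
  B = -19 − 35 + 5·65 + 396 (+18 from intervention) = 685
  G = 24 − 2·65 + 685 = 579
G: 71 − 579 = -508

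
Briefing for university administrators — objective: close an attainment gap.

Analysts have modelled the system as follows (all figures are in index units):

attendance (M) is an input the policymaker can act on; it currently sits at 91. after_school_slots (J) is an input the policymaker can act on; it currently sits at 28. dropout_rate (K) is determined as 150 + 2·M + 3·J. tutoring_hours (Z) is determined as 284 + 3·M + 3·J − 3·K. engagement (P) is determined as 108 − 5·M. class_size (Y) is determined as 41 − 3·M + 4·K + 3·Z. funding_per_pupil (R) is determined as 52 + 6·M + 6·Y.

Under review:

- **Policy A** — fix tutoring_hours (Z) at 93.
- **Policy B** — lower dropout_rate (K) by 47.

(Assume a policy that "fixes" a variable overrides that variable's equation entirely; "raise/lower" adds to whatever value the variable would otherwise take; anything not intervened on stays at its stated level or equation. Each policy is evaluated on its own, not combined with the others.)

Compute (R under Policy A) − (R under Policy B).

Policy A (Z := 93):
  M = 91
  J = 28
  K = 150 + 2·91 + 3·28 = 416
  Z = 93
  Y = 41 − 3·91 + 4·416 + 3·93 = 1711
  R = 52 + 6·91 + 6·1711 = 10864
Policy B (K − 47):
  M = 91
  J = 28
  K = 150 + 2·91 + 3·28 (−47 from intervention) = 369
  Z = 284 + 3·91 + 3·28 − 3·369 = -466
  Y = 41 − 3·91 + 4·369 + 3·(-466) = -154
  R = 52 + 6·91 + 6·(-154) = -326
R: 10864 − (-326) = 11190

11190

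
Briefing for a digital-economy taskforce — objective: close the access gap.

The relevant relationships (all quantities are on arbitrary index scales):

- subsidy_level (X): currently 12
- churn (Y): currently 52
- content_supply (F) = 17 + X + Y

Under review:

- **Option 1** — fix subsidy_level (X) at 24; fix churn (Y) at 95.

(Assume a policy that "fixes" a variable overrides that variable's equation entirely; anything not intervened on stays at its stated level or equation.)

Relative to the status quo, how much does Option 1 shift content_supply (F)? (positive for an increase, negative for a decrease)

Baseline:
  X = 12
  Y = 52
  F = 17 + 12 + 52 = 81
Option 1 (X := 24, Y := 95):
  X = 24
  Y = 95
  F = 17 + 24 + 95 = 136
Change in F: 136 − 81 = 55

55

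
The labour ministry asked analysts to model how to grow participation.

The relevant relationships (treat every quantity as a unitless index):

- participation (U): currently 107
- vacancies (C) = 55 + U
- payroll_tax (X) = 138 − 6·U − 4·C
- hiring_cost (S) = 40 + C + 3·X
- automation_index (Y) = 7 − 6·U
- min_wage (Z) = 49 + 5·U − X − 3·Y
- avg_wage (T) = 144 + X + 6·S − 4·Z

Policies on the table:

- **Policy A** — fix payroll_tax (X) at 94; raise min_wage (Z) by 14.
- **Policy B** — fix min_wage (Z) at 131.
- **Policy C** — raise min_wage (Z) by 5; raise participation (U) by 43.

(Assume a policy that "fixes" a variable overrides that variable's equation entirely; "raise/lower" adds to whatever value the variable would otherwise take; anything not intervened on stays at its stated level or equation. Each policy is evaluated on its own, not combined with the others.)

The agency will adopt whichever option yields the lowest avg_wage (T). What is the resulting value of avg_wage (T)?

Policy A (X := 94, Z + 14):
  U = 107
  C = 55 + 107 = 162
  X = 94
  S = 40 + 162 + 3·94 = 484
  Y = 7 − 6·107 = -635
  Z = 49 + 5·107 − 94 − 3·(-635) (+14 from intervention) = 2409
  T = 144 + 94 + 6·484 − 4·2409 = -6494
Policy B (Z := 131):
  U = 107
  C = 55 + 107 = 162
  X = 138 − 6·107 − 4·162 = -1152
  S = 40 + 162 + 3·(-1152) = -3254
  Y = 7 − 6·107 = -635
  Z = 131
  T = 144 + (-1152) + 6·(-3254) − 4·131 = -21056
Policy C (Z + 5, U + 43):
  U = 107 + 43 = 150
  C = 55 + 150 = 205
  X = 138 − 6·150 − 4·205 = -1582
  S = 40 + 205 + 3·(-1582) = -4501
  Y = 7 − 6·150 = -893
  Z = 49 + 5·150 − (-1582) − 3·(-893) (+5 from intervention) = 5065
  T = 144 + (-1582) + 6·(-4501) − 4·5065 = -48704
Comparing — Policy A: T=-6494, Policy B: T=-21056, Policy C: T=-48704. Lowest is -48704 (Policy C).

-48704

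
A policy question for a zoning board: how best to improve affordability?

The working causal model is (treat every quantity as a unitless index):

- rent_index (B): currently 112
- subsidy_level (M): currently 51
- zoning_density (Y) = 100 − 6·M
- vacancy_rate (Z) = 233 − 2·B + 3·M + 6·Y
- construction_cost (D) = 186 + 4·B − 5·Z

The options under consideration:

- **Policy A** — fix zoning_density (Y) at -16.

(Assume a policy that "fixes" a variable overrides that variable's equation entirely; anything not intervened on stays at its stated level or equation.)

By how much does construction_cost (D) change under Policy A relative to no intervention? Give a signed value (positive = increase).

-5700

Baseline:
  B = 112
  M = 51
  Y = 100 − 6·51 = -206
  Z = 233 − 2·112 + 3·51 + 6·(-206) = -1074
  D = 186 + 4·112 − 5·(-1074) = 6004
Policy A (Y := -16):
  B = 112
  M = 51
  Y = -16
  Z = 233 − 2·112 + 3·51 + 6·(-16) = 66
  D = 186 + 4·112 − 5·66 = 304
Change in D: 304 − 6004 = -5700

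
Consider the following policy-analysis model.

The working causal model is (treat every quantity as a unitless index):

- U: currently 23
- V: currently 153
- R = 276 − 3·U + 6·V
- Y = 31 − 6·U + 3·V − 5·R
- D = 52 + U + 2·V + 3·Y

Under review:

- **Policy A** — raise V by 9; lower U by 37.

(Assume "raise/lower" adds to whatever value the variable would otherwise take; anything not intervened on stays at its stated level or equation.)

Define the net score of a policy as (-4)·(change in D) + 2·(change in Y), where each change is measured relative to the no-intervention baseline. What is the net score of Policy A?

5836

Baseline:
  U = 23
  V = 153
  R = 276 − 3·23 + 6·153 = 1125
  Y = 31 − 6·23 + 3·153 − 5·1125 = -5273
  D = 52 + 23 + 2·153 + 3·(-5273) = -15438
Policy A (V + 9, U − 37):
  U = 23 − 37 = -14
  V = 153 + 9 = 162
  R = 276 − 3·(-14) + 6·162 = 1290
  Y = 31 − 6·(-14) + 3·162 − 5·1290 = -5849
  D = 52 + (-14) + 2·162 + 3·(-5849) = -17185
ΔD = -17185 − (-15438) = -1747; ΔY = -5849 − (-5273) = -576
Score = (-4)·(-1747) + 2·(-576) = 5836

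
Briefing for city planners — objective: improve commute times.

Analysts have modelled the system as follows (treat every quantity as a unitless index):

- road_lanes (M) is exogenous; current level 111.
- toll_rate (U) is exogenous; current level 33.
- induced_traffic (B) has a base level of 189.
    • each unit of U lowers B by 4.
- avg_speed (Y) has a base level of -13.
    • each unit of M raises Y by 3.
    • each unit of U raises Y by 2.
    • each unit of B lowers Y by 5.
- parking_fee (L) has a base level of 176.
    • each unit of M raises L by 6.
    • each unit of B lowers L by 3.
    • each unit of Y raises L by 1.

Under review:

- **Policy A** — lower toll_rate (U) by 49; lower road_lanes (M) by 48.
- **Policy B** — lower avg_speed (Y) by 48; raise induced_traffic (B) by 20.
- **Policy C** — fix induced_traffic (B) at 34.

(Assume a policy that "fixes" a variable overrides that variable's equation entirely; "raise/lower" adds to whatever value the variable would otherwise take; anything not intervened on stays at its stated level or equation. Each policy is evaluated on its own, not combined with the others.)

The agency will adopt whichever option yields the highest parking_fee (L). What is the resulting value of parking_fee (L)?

Policy A (U − 49, M − 48):
  M = 111 − 48 = 63
  U = 33 − 49 = -16
  B = 189 − 4·(-16) = 253
  Y = -13 + 3·63 + 2·(-16) − 5·253 = -1121
  L = 176 + 6·63 − 3·253 + (-1121) = -1326
Policy B (Y − 48, B + 20):
  M = 111
  U = 33
  B = 189 − 4·33 (+20 from intervention) = 77
  Y = -13 + 3·111 + 2·33 − 5·77 (−48 from intervention) = -47
  L = 176 + 6·111 − 3·77 + (-47) = 564
Policy C (B := 34):
  M = 111
  U = 33
  B = 34
  Y = -13 + 3·111 + 2·33 − 5·34 = 216
  L = 176 + 6·111 − 3·34 + 216 = 956
Comparing — Policy A: L=-1326, Policy B: L=564, Policy C: L=956. Highest is 956 (Policy C).

956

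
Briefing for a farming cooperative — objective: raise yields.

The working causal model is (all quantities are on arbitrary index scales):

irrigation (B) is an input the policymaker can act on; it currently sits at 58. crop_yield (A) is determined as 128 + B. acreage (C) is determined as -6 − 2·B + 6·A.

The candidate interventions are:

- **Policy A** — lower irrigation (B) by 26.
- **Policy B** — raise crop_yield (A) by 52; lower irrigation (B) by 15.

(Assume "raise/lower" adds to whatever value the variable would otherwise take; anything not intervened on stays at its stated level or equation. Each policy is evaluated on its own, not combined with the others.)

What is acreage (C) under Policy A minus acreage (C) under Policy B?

-356

Policy A (B − 26):
  B = 58 − 26 = 32
  A = 128 + 32 = 160
  C = -6 − 2·32 + 6·160 = 890
Policy B (A + 52, B − 15):
  B = 58 − 15 = 43
  A = 128 + 43 (+52 from intervention) = 223
  C = -6 − 2·43 + 6·223 = 1246
C: 890 − 1246 = -356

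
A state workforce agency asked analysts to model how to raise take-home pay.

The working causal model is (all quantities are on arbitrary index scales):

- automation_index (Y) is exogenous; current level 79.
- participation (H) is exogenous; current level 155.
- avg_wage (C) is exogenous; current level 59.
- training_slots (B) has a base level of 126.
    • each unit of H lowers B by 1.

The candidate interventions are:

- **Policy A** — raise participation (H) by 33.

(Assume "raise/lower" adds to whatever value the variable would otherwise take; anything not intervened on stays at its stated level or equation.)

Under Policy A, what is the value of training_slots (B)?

-62

Policy A (H + 33):
  H = 155 + 33 = 188
  B = 126 − 188 = -62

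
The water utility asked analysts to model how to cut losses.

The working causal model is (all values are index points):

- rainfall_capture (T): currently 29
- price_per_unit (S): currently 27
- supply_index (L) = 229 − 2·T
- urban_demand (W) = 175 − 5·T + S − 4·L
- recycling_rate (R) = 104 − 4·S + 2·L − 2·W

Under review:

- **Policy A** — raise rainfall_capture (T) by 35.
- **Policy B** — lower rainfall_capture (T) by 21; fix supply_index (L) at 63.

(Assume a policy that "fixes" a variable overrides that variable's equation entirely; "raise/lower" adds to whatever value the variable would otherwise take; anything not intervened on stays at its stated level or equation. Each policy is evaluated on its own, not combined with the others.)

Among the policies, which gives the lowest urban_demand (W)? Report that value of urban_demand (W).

-522

Policy A (T + 35):
  T = 29 + 35 = 64
  S = 27
  L = 229 − 2·64 = 101
  W = 175 − 5·64 + 27 − 4·101 = -522
Policy B (T − 21, L := 63):
  T = 29 − 21 = 8
  S = 27
  L = 63
  W = 175 − 5·8 + 27 − 4·63 = -90
Comparing — Policy A: W=-522, Policy B: W=-90. Lowest is -522 (Policy A).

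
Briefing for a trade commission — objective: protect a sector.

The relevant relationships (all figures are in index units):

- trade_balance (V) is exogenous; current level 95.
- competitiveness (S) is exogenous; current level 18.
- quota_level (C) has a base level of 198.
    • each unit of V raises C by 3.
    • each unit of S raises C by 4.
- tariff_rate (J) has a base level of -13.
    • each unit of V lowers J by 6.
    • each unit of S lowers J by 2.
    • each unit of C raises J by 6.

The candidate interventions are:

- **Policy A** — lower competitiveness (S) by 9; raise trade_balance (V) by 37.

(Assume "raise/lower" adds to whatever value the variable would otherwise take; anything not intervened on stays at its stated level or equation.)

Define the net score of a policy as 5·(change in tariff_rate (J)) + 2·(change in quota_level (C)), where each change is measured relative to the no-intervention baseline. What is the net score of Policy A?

Baseline:
  V = 95
  S = 18
  C = 198 + 3·95 + 4·18 = 555
  J = -13 − 6·95 − 2·18 + 6·555 = 2711
Policy A (S − 9, V + 37):
  V = 95 + 37 = 132
  S = 18 − 9 = 9
  C = 198 + 3·132 + 4·9 = 630
  J = -13 − 6·132 − 2·9 + 6·630 = 2957
ΔJ = 2957 − 2711 = 246; ΔC = 630 − 555 = 75
Score = 5·246 + 2·75 = 1380

1380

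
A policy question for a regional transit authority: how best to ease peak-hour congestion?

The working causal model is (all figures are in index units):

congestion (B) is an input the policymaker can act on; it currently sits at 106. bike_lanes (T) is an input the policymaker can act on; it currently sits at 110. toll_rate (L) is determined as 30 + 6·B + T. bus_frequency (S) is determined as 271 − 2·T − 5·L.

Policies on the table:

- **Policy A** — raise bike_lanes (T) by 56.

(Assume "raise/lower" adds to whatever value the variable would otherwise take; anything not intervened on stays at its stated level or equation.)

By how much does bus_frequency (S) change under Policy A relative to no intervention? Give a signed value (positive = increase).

-392

Baseline:
  B = 106
  T = 110
  L = 30 + 6·106 + 110 = 776
  S = 271 − 2·110 − 5·776 = -3829
Policy A (T + 56):
  B = 106
  T = 110 + 56 = 166
  L = 30 + 6·106 + 166 = 832
  S = 271 − 2·166 − 5·832 = -4221
Change in S: -4221 − (-3829) = -392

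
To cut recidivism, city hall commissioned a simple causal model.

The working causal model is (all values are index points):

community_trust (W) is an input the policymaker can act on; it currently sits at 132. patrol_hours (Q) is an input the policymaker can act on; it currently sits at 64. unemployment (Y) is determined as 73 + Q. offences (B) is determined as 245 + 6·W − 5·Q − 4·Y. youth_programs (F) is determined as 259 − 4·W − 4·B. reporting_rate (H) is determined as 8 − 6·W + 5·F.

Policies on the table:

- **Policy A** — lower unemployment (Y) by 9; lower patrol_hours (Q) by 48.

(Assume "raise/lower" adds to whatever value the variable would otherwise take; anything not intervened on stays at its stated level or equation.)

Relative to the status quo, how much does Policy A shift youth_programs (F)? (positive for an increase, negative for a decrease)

-1872

Baseline:
  W = 132
  Q = 64
  Y = 73 + 64 = 137
  B = 245 + 6·132 − 5·64 − 4·137 = 169
  F = 259 − 4·132 − 4·169 = -945
Policy A (Y − 9, Q − 48):
  W = 132
  Q = 64 − 48 = 16
  Y = 73 + 16 (−9 from intervention) = 80
  B = 245 + 6·132 − 5·16 − 4·80 = 637
  F = 259 − 4·132 − 4·637 = -2817
Change in F: -2817 − (-945) = -1872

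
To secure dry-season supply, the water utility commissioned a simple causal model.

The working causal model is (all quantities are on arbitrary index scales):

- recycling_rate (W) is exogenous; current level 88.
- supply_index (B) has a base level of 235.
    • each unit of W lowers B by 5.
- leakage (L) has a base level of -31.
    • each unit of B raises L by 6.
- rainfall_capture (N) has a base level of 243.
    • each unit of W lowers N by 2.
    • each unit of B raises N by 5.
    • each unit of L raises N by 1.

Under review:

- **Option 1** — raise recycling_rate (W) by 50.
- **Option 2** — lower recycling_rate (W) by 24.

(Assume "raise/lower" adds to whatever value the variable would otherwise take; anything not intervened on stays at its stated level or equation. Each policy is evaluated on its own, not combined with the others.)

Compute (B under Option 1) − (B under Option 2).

-370

Option 1 (W + 50):
  W = 88 + 50 = 138
  B = 235 − 5·138 = -455
Option 2 (W − 24):
  W = 88 − 24 = 64
  B = 235 − 5·64 = -85
B: -455 − (-85) = -370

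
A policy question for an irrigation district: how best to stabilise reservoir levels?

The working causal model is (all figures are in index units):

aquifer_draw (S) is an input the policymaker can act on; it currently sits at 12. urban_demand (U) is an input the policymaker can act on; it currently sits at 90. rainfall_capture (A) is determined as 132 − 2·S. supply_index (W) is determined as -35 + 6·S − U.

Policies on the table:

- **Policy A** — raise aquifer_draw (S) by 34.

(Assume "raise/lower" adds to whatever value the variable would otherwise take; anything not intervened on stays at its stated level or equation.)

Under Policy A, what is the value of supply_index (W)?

Policy A (S + 34):
  S = 12 + 34 = 46
  U = 90
  W = -35 + 6·46 − 90 = 151

151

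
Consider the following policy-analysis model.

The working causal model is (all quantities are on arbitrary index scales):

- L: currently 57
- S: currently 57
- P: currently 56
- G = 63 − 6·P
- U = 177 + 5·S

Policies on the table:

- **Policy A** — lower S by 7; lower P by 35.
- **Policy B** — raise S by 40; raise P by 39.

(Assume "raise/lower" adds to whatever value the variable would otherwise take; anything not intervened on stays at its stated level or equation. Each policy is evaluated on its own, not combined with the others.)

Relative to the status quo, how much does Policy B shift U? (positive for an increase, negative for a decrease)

200

Baseline:
  S = 57
  U = 177 + 5·57 = 462
Policy B (S + 40, P + 39):
  S = 57 + 40 = 97
  U = 177 + 5·97 = 662
Change in U: 662 − 462 = 200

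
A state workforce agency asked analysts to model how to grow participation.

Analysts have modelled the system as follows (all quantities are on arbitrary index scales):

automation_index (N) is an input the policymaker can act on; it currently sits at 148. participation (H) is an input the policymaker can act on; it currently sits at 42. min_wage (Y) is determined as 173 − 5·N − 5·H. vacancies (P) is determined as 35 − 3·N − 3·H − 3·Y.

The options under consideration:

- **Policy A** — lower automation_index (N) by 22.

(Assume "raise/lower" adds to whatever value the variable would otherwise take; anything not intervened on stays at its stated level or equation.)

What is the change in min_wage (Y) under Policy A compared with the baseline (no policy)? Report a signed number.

110

Baseline:
  N = 148
  H = 42
  Y = 173 − 5·148 − 5·42 = -777
Policy A (N − 22):
  N = 148 − 22 = 126
  H = 42
  Y = 173 − 5·126 − 5·42 = -667
Change in Y: -667 − (-777) = 110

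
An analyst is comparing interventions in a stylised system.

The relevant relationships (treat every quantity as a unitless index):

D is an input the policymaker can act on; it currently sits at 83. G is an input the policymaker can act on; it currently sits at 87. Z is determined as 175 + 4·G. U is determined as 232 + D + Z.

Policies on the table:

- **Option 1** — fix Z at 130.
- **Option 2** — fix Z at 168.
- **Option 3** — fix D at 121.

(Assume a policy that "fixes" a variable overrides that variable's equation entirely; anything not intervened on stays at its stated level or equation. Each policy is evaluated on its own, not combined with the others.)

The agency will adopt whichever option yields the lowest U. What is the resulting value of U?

445

Option 1 (Z := 130):
  D = 83
  G = 87
  Z = 130
  U = 232 + 83 + 130 = 445
Option 2 (Z := 168):
  D = 83
  G = 87
  Z = 168
  U = 232 + 83 + 168 = 483
Option 3 (D := 121):
  D = 121
  G = 87
  Z = 175 + 4·87 = 523
  U = 232 + 121 + 523 = 876
Comparing — Option 1: U=445, Option 2: U=483, Option 3: U=876. Lowest is 445 (Option 1).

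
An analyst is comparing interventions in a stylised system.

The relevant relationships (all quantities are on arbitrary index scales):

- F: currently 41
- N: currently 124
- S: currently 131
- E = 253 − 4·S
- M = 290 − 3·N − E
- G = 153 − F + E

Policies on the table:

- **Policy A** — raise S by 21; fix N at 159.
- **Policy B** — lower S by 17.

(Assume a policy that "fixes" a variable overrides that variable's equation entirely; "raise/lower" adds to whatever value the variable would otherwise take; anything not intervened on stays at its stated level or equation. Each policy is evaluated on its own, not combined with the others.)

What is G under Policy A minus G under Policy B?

-152

Policy A (S + 21, N := 159):
  F = 41
  S = 131 + 21 = 152
  E = 253 − 4·152 = -355
  G = 153 − 41 + (-355) = -243
Policy B (S − 17):
  F = 41
  S = 131 − 17 = 114
  E = 253 − 4·114 = -203
  G = 153 − 41 + (-203) = -91
G: -243 − (-91) = -152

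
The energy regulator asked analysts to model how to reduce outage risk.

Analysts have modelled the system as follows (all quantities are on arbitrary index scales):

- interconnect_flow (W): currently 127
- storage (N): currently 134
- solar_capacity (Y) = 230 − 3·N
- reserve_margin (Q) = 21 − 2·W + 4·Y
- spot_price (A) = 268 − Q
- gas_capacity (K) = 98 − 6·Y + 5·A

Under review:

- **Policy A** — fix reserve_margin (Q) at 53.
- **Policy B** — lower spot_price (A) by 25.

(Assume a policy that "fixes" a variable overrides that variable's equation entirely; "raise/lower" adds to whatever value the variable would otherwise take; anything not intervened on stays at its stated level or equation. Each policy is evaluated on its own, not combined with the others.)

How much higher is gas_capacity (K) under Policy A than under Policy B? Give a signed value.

-4745

Policy A (Q := 53):
  W = 127
  N = 134
  Y = 230 − 3·134 = -172
  Q = 53
  A = 268 − 53 = 215
  K = 98 − 6·(-172) + 5·215 = 2205
Policy B (A − 25):
  W = 127
  N = 134
  Y = 230 − 3·134 = -172
  Q = 21 − 2·127 + 4·(-172) = -921
  A = 268 − (-921) (−25 from intervention) = 1164
  K = 98 − 6·(-172) + 5·1164 = 6950
K: 2205 − 6950 = -4745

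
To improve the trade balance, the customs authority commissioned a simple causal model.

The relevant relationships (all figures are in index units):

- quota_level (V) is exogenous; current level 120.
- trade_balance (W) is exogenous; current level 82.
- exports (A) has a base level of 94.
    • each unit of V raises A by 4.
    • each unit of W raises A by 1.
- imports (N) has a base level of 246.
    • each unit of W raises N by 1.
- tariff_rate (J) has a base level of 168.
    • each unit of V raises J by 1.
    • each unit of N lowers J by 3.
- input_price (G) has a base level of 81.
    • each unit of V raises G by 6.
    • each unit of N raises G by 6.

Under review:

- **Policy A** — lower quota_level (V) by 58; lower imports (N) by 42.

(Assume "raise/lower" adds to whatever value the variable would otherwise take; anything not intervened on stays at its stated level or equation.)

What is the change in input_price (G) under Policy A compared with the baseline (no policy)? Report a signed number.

Baseline:
  V = 120
  W = 82
  N = 246 + 82 = 328
  G = 81 + 6·120 + 6·328 = 2769
Policy A (V − 58, N − 42):
  V = 120 − 58 = 62
  W = 82
  N = 246 + 82 (−42 from intervention) = 286
  G = 81 + 6·62 + 6·286 = 2169
Change in G: 2169 − 2769 = -600

-600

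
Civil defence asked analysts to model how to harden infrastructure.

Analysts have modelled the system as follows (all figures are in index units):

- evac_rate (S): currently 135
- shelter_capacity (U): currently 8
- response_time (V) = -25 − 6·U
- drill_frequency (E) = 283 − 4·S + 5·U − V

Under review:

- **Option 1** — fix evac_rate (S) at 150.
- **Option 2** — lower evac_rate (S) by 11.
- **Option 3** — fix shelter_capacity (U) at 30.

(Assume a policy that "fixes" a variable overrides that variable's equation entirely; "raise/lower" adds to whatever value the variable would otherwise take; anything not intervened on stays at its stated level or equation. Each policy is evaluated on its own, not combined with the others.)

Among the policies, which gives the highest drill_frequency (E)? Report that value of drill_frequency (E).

Option 1 (S := 150):
  S = 150
  U = 8
  V = -25 − 6·8 = -73
  E = 283 − 4·150 + 5·8 − (-73) = -204
Option 2 (S − 11):
  S = 135 − 11 = 124
  U = 8
  V = -25 − 6·8 = -73
  E = 283 − 4·124 + 5·8 − (-73) = -100
Option 3 (U := 30):
  S = 135
  U = 30
  V = -25 − 6·30 = -205
  E = 283 − 4·135 + 5·30 − (-205) = 98
Comparing — Option 1: E=-204, Option 2: E=-100, Option 3: E=98. Highest is 98 (Option 3).

98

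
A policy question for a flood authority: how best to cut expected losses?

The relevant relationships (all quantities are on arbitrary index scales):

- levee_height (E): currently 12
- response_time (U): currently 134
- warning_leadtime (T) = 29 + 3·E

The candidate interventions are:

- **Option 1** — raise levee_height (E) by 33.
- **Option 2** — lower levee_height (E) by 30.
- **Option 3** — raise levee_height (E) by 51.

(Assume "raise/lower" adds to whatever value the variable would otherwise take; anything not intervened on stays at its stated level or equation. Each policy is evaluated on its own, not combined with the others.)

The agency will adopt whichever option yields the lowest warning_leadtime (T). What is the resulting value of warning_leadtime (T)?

-25

Option 1 (E + 33):
  E = 12 + 33 = 45
  T = 29 + 3·45 = 164
Option 2 (E − 30):
  E = 12 − 30 = -18
  T = 29 + 3·(-18) = -25
Option 3 (E + 51):
  E = 12 + 51 = 63
  T = 29 + 3·63 = 218
Comparing — Option 1: T=164, Option 2: T=-25, Option 3: T=218. Lowest is -25 (Option 2).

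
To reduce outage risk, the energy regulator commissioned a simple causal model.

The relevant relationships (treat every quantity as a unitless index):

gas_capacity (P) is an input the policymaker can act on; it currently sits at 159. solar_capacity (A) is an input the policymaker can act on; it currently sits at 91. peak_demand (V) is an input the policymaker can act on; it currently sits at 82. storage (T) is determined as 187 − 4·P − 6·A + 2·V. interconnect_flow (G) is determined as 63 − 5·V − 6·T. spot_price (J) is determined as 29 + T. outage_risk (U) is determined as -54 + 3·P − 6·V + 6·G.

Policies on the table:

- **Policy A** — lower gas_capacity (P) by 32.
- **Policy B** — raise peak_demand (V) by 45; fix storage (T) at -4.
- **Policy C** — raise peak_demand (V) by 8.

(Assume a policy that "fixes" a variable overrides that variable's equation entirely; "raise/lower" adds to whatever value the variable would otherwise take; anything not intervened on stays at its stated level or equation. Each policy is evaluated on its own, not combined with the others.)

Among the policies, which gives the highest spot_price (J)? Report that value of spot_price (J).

Policy A (P − 32):
  P = 159 − 32 = 127
  A = 91
  V = 82
  T = 187 − 4·127 − 6·91 + 2·82 = -703
  J = 29 + (-703) = -674
Policy B (V + 45, T := -4):
  P = 159
  A = 91
  V = 82 + 45 = 127
  T = -4
  J = 29 + (-4) = 25
Policy C (V + 8):
  P = 159
  A = 91
  V = 82 + 8 = 90
  T = 187 − 4·159 − 6·91 + 2·90 = -815
  J = 29 + (-815) = -786
Comparing — Policy A: J=-674, Policy B: J=25, Policy C: J=-786. Highest is 25 (Policy B).

25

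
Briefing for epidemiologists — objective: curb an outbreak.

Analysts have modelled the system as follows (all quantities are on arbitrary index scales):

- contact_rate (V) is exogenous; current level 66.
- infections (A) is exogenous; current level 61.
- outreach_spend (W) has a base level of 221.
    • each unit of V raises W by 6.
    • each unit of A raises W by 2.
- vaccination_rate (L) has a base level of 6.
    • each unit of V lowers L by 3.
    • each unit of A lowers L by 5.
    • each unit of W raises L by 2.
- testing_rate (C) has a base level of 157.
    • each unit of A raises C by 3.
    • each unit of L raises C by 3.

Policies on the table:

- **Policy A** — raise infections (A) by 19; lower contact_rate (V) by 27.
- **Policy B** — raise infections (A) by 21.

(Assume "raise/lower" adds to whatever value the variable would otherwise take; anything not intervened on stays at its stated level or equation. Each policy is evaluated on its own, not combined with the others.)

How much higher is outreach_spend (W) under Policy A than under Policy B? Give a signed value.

-166

Policy A (A + 19, V − 27):
  V = 66 − 27 = 39
  A = 61 + 19 = 80
  W = 221 + 6·39 + 2·80 = 615
Policy B (A + 21):
  V = 66
  A = 61 + 21 = 82
  W = 221 + 6·66 + 2·82 = 781
W: 615 − 781 = -166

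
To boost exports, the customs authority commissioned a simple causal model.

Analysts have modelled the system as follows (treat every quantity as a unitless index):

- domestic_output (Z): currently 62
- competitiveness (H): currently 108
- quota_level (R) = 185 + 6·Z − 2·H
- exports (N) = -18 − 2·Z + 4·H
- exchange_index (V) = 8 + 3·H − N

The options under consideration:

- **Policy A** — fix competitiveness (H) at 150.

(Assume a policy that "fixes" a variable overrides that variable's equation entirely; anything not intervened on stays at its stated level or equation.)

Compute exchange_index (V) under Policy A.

Policy A (H := 150):
  Z = 62
  H = 150
  N = -18 − 2·62 + 4·150 = 458
  V = 8 + 3·150 − 458 = 0

0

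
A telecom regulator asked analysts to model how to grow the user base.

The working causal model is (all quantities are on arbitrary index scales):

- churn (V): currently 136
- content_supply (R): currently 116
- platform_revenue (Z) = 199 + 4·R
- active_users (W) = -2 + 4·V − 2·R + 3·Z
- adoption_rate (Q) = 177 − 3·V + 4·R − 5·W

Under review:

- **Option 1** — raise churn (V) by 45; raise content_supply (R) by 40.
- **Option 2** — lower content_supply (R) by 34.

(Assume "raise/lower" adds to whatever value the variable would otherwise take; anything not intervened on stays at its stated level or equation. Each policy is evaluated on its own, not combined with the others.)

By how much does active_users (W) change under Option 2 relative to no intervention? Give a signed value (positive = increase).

Baseline:
  V = 136
  R = 116
  Z = 199 + 4·116 = 663
  W = -2 + 4·136 − 2·116 + 3·663 = 2299
Option 2 (R − 34):
  V = 136
  R = 116 − 34 = 82
  Z = 199 + 4·82 = 527
  W = -2 + 4·136 − 2·82 + 3·527 = 1959
Change in W: 1959 − 2299 = -340

-340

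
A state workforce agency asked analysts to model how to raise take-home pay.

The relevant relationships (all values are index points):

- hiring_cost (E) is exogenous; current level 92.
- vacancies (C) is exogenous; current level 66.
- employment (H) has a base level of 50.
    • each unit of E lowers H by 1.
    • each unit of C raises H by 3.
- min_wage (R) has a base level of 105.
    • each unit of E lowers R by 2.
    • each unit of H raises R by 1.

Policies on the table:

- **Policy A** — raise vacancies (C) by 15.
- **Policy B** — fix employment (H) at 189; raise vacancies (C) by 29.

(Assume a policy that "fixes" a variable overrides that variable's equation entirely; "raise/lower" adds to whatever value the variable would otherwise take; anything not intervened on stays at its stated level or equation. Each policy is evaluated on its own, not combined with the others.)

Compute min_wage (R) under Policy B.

110

Policy B (H := 189, C + 29):
  E = 92
  C = 66 + 29 = 95
  H = 189
  R = 105 − 2·92 + 189 = 110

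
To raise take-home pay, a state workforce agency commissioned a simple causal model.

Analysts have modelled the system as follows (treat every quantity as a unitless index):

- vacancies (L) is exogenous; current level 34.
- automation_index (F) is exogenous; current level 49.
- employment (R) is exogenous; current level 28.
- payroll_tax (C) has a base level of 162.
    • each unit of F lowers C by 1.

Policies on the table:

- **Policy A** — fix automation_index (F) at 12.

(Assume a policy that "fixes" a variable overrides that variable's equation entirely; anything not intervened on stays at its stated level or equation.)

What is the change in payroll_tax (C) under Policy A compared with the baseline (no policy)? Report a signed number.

Baseline:
  F = 49
  C = 162 − 49 = 113
Policy A (F := 12):
  F = 12
  C = 162 − 12 = 150
Change in C: 150 − 113 = 37

37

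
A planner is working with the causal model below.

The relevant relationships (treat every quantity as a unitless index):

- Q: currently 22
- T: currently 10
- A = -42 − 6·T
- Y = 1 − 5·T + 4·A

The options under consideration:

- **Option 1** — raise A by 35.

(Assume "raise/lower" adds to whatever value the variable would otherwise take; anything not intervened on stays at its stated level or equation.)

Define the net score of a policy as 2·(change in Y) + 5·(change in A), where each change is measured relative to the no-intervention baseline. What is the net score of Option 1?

Baseline:
  T = 10
  A = -42 − 6·10 = -102
  Y = 1 − 5·10 + 4·(-102) = -457
Option 1 (A + 35):
  T = 10
  A = -42 − 6·10 (+35 from intervention) = -67
  Y = 1 − 5·10 + 4·(-67) = -317
ΔY = -317 − (-457) = 140; ΔA = -67 − (-102) = 35
Score = 2·140 + 5·35 = 455

455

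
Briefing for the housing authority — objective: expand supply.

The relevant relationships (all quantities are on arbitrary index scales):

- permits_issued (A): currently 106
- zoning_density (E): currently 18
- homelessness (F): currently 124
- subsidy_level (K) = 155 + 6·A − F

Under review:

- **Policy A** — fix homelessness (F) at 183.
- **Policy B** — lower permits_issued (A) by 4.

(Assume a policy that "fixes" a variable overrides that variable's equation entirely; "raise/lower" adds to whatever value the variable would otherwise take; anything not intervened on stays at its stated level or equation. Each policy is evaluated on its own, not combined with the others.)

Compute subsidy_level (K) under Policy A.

608

Policy A (F := 183):
  A = 106
  F = 183
  K = 155 + 6·106 − 183 = 608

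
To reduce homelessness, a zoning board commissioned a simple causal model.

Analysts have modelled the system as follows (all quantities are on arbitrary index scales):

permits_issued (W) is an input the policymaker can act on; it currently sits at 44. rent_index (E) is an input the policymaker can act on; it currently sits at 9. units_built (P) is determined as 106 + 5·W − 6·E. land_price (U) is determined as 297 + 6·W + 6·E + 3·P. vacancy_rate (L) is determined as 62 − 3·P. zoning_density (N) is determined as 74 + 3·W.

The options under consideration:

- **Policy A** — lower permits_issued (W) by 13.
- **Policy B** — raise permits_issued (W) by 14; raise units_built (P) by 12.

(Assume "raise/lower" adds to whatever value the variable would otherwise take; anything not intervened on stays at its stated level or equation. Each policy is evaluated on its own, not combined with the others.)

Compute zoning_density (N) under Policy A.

Policy A (W − 13):
  W = 44 − 13 = 31
  N = 74 + 3·31 = 167

167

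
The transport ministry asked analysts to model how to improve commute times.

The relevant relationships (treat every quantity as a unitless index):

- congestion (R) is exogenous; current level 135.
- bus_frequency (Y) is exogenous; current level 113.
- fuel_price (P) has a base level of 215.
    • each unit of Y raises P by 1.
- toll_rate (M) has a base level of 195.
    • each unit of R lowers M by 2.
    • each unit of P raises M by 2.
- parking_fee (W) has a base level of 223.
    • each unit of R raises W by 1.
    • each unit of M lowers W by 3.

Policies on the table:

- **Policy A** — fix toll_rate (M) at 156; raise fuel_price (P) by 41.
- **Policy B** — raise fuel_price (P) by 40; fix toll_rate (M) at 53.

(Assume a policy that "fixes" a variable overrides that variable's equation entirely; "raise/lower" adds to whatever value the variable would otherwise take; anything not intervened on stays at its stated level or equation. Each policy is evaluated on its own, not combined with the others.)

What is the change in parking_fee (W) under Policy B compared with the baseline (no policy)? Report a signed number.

Baseline:
  R = 135
  Y = 113
  P = 215 + 113 = 328
  M = 195 − 2·135 + 2·328 = 581
  W = 223 + 135 − 3·581 = -1385
Policy B (P + 40, M := 53):
  R = 135
  Y = 113
  P = 215 + 113 (+40 from intervention) = 368
  M = 53
  W = 223 + 135 − 3·53 = 199
Change in W: 199 − (-1385) = 1584

1584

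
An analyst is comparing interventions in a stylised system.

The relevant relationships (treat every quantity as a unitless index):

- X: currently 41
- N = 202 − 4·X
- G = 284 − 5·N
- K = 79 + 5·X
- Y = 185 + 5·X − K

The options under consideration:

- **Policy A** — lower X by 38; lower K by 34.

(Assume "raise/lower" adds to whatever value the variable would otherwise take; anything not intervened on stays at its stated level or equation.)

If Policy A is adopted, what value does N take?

Policy A (X − 38, K − 34):
  X = 41 − 38 = 3
  N = 202 − 4·3 = 190

190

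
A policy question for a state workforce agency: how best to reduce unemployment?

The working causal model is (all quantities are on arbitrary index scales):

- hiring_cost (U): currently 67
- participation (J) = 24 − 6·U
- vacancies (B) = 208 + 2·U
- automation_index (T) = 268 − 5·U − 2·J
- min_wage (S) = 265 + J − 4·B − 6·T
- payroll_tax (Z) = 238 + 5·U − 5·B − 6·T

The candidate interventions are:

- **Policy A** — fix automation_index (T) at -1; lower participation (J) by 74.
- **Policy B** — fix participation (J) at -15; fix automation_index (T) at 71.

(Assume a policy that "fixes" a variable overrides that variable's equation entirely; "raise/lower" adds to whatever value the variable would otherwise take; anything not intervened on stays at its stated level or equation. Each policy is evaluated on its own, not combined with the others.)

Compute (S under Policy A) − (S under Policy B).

-5

Policy A (T := -1, J − 74):
  U = 67
  J = 24 − 6·67 (−74 from intervention) = -452
  B = 208 + 2·67 = 342
  T = -1
  S = 265 + (-452) − 4·342 − 6·(-1) = -1549
Policy B (J := -15, T := 71):
  U = 67
  J = -15
  B = 208 + 2·67 = 342
  T = 71
  S = 265 + (-15) − 4·342 − 6·71 = -1544
S: -1549 − (-1544) = -5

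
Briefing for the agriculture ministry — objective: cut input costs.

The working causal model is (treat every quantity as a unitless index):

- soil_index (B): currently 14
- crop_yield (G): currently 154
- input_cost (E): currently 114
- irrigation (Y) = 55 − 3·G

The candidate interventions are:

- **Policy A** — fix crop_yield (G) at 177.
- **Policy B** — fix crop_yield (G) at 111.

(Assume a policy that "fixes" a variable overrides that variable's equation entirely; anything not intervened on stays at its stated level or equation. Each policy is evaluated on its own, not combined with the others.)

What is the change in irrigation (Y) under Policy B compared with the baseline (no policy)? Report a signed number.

129

Baseline:
  G = 154
  Y = 55 − 3·154 = -407
Policy B (G := 111):
  G = 111
  Y = 55 − 3·111 = -278
Change in Y: -278 − (-407) = 129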